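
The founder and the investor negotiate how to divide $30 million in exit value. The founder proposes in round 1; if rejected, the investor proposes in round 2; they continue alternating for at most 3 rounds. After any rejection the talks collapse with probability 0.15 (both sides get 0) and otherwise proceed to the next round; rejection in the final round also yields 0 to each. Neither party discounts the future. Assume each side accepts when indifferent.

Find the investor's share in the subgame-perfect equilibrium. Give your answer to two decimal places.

Round 3 (the founder proposes): rejection yields 0 for the investor; the founder offers 0 and keeps 30.
Round 2 (the investor proposes): rejecting gives the founder an expected 0.85 × 30 = 25.5. The investor offers 25.5 and keeps 30 − 25.5 = 4.5.
Round 1 (the founder proposes): rejecting gives the investor an expected 0.85 × 4.5 = 3.825, so the founder offers 3.825, keeping 26.175.

3.83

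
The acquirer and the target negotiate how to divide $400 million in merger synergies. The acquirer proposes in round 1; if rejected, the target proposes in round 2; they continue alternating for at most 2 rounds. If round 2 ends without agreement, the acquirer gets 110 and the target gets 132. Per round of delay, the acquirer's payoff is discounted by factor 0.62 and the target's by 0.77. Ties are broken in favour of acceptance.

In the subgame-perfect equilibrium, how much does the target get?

223.3

Round 2 (the target proposes): the acquirer gets 110 if talks fail, so the target offers 110 and keeps 290.
Round 1 (the acquirer proposes): the target can get 290 next round, worth 0.77 × 290 = 223.3 now. The acquirer offers 223.3 and keeps 400 − 223.3 = 176.7.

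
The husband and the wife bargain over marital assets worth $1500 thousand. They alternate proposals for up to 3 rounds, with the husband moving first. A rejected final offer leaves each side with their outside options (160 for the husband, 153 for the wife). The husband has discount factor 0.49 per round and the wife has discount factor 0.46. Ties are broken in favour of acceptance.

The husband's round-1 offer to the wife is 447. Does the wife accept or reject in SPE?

Work out the wife's continuation value if the offer is rejected.
Round 3 (the husband proposes): the wife gets 153 if talks fail, so the husband offers 153 and keeps 1347.
Round 2 (the wife proposes): the husband can get 1347 next round, worth 0.49 × 1347 = 660.03 now, so the wife offers 660.03, keeping 839.97.
So by rejecting in round 1, the wife gets 839.97 next round, worth 0.46 × 839.97 = 386.3862 now.
Offer 447 ≥ 386.3862, so the wife accepts.

Accept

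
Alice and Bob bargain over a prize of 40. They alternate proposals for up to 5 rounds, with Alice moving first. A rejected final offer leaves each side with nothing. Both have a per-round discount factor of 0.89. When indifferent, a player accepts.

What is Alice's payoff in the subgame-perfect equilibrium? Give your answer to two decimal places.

By backward induction:
Round 5 (Alice proposes): rejection yields 0 for Bob; Alice offers 0 and keeps 40.
Round 4 (Bob proposes): Alice can get 40 next round, worth 0.89 × 40 = 35.6 now; Bob offers that and keeps 4.4.
Round 3 (Alice proposes): Bob can get 4.4 next round, worth 0.89 × 4.4 = 3.916 now; Alice offers that and keeps 36.084.
Round 2 (Bob proposes): Alice can get 36.084 next round, worth 0.89 × 36.084 = 32.11476 now. Bob offers 32.11476 and keeps 40 − 32.11476 = 7.88524.
Round 1 (Alice proposes): Bob can get 7.88524 next round, worth 0.89 × 7.88524 = 7.0178636 now. Alice offers 7.0178636 and keeps 40 − 7.0178636 = 32.9821364.

32.98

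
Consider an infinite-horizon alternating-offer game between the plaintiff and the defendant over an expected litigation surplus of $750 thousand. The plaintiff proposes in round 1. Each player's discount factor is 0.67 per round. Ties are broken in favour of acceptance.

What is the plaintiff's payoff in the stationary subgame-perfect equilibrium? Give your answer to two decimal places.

When the plaintiff proposes, the defendant accepts any offer worth at least 0.67 times what the defendant would get by proposing next round; and vice versa.
This gives x = 750 − 0.67y and y = 750 − 0.67x, where x and y are each side's share when it proposes.
Hence (1 − 0.67·0.67)x = 750(1 − 0.67), i.e. 0.5511·x = 247.5.
x ≈ 449.1018; the defendant's share is 750 − x ≈ 300.8982.

449.10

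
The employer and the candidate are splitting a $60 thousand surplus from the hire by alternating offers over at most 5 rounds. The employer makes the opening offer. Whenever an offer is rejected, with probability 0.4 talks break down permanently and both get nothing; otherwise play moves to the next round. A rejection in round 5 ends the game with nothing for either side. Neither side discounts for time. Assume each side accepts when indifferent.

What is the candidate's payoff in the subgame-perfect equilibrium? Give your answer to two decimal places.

19.58

Round 5 (the employer proposes): the candidate will accept anything ≥ 0, so the employer offers 0 and keeps 60.
Round 4 (the candidate proposes): rejecting gives the employer an expected 0.6 × 60 = 36; the candidate offers that and keeps 24.
Round 3 (the employer proposes): rejecting gives the candidate an expected 0.6 × 24 = 14.4; the employer offers that and keeps 45.6.
Round 2 (the candidate proposes): rejecting gives the employer an expected 0.6 × 45.6 = 27.36. The candidate offers 27.36 and keeps 60 − 27.36 = 32.64.
Round 1 (the employer proposes): rejecting gives the candidate an expected 0.6 × 32.64 = 19.584; the employer offers that and keeps 40.416.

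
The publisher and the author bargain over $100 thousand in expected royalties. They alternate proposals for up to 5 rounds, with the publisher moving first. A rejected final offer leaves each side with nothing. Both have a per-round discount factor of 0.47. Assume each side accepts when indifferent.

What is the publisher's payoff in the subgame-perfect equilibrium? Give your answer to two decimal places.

Solve by backward induction from round 5.
Round 5 (the publisher proposes): the author will accept anything ≥ 0, so the publisher offers 0 and keeps 100.
Round 4 (the author proposes): the publisher can get 100 next round, worth 0.47 × 100 = 47 now. The author offers 47 and keeps 100 − 47 = 53.
Round 3 (the publisher proposes): the author can get 53 next round, worth 0.47 × 53 = 24.91 now; the publisher offers that and keeps 75.09.
Round 2 (the author proposes): the publisher can get 75.09 next round, worth 0.47 × 75.09 = 35.2923 now, so the author offers 35.2923, keeping 64.7077.
Round 1 (the publisher proposes): the author can get 64.7077 next round, worth 0.47 × 64.7077 = 30.412619 now; the publisher offers that and keeps 69.587381.

69.59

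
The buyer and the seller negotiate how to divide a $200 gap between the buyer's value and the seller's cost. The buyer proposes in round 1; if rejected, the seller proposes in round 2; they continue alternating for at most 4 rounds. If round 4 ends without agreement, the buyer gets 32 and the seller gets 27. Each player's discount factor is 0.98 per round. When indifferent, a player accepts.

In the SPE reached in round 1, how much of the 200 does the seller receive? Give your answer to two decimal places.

Round 4 (the seller proposes): the buyer gets 32 if talks fail, so the seller offers 32 and keeps 168.
Round 3 (the buyer proposes): the seller can get 168 next round, worth 0.98 × 168 = 164.64 now; the buyer offers that and keeps 35.36.
Round 2 (the seller proposes): the buyer can get 35.36 next round, worth 0.98 × 35.36 = 34.6528 now. The seller offers 34.6528 and keeps 200 − 34.6528 = 165.3472.
Round 1 (the buyer proposes): the seller can get 165.3472 next round, worth 0.98 × 165.3472 = 162.040256 now, so the buyer offers 162.040256, keeping 37.959744.

162.04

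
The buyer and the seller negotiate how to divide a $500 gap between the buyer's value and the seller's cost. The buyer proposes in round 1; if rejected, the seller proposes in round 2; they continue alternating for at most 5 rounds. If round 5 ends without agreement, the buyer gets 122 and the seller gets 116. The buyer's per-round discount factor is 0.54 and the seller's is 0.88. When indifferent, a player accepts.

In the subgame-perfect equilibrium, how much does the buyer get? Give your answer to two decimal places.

175.22

Round 5 (the buyer proposes): the seller gets 116 if talks fail, so the buyer offers 116 and keeps 384.
Round 4 (the seller proposes): the buyer can get 384 next round, worth 0.54 × 384 = 207.36 now, so the seller offers 207.36, keeping 292.64.
Round 3 (the buyer proposes): the seller can get 292.64 next round, worth 0.88 × 292.64 = 257.5232 now; the buyer offers that and keeps 242.4768.
Round 2 (the seller proposes): the buyer can get 242.4768 next round, worth 0.54 × 242.4768 = 130.937472 now. The seller offers 130.937472 and keeps 500 − 130.937472 = 369.062528.
Round 1 (the buyer proposes): the seller can get 369.062528 next round, worth 0.88 × 369.062528 = 324.77502464 now, so the buyer offers 324.77502464, keeping 175.22497536.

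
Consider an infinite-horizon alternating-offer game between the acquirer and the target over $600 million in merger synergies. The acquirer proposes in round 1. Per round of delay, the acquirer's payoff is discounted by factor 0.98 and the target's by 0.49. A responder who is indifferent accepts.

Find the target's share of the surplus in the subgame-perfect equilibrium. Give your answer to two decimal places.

In a stationary SPE each proposer offers the other exactly their discounted continuation value.
If the acquirer keeps x when proposing and the target keeps y when proposing, then x = 600 − 0.49y and y = 600 − 0.98x.
Solving: x = 600(1 − 0.49) / (1 − 0.98·0.49) = 306 / 0.5198 ≈ 588.6880.
The target gets 600 − 588.6880 ≈ 11.3120.

11.31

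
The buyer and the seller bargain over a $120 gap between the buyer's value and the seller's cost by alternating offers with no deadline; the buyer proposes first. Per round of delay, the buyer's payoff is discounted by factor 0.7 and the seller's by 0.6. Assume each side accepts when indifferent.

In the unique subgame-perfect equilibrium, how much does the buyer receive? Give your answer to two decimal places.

Let x be the buyer's share when the buyer proposes and y be the seller's share when the seller proposes.
The seller accepts iff offered ≥ 0.6·y, so x = 120 − 0.6y. Symmetrically y = 120 − 0.7x.
Substituting: x = 120 − 0.6(120 − 0.7x), giving x(1 − 0.7·0.6) = 120(1 − 0.6).
So x = 120 × 0.4 / 0.58 ≈ 82.7586, and the seller receives 120 − x ≈ 37.2414.

82.76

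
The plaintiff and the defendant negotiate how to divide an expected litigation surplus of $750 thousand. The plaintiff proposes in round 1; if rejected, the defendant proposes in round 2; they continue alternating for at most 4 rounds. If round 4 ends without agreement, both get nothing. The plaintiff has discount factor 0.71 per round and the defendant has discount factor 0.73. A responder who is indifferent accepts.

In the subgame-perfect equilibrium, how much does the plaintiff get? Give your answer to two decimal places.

Solve by backward induction from round 4.
Round 4 (the defendant proposes): the plaintiff will accept anything ≥ 0, so the defendant offers 0 and keeps 750.
Round 3 (the plaintiff proposes): the defendant can get 750 next round, worth 0.73 × 750 = 547.5 now; the plaintiff offers that and keeps 202.5.
Round 2 (the defendant proposes): the plaintiff can get 202.5 next round, worth 0.71 × 202.5 = 143.775 now; the defendant offers that and keeps 606.225.
Round 1 (the plaintiff proposes): the defendant can get 606.225 next round, worth 0.73 × 606.225 = 442.54425 now. The plaintiff offers 442.54425 and keeps 750 − 442.54425 = 307.45575.

307.46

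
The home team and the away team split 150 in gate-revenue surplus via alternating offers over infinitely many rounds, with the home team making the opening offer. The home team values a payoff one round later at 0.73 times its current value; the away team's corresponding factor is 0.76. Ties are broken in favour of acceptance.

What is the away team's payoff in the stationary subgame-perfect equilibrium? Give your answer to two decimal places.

69.14

Let x be the home team's share when the home team proposes and y be the away team's share when the away team proposes.
The away team accepts iff offered ≥ 0.76·y, so x = 150 − 0.76y. Symmetrically y = 150 − 0.73x.
Substituting: x = 150 − 0.76(150 − 0.73x), giving x(1 − 0.73·0.76) = 150(1 − 0.76).
So x = 150 × 0.24 / 0.4452 ≈ 80.8625, and the away team receives 150 − x ≈ 69.1375.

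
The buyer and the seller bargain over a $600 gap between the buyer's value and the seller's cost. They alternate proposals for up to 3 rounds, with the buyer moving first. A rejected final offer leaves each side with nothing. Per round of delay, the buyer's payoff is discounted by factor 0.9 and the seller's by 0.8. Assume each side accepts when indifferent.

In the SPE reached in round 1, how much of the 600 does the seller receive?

48

Work backward from the last round.
Round 3 (the buyer proposes): rejection yields 0 for the seller; the buyer offers 0 and keeps 600.
Round 2 (the seller proposes): the buyer can get 600 next round, worth 0.9 × 600 = 540 now. The seller offers 540 and keeps 600 − 540 = 60.
Round 1 (the buyer proposes): the seller can get 60 next round, worth 0.8 × 60 = 48 now; the buyer offers that and keeps 552.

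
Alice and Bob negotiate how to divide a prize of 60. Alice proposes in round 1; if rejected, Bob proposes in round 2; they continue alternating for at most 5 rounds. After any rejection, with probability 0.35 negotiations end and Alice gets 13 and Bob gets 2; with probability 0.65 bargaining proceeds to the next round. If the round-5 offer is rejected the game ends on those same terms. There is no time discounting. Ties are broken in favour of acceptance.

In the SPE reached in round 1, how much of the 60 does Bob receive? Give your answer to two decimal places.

16.56

By backward induction:
Round 5 (Alice proposes): Bob gets 2 if talks fail, so Alice offers 2 and keeps 58.
Round 4 (Bob proposes): rejecting gives Alice an expected 0.65 × 58 + 0.35 × 13 = 42.25, so Bob offers 42.25, keeping 17.75.
Round 3 (Alice proposes): rejecting gives Bob an expected 0.65 × 17.75 + 0.35 × 2 = 12.2375, so Alice offers 12.2375, keeping 47.7625.
Round 2 (Bob proposes): rejecting gives Alice an expected 0.65 × 47.7625 + 0.35 × 13 = 35.595625; Bob offers that and keeps 24.404375.
Round 1 (Alice proposes): rejecting gives Bob an expected 0.65 × 24.404375 + 0.35 × 2 = 16.56284375. Alice offers 16.56284375 and keeps 60 − 16.56284375 = 43.43715625.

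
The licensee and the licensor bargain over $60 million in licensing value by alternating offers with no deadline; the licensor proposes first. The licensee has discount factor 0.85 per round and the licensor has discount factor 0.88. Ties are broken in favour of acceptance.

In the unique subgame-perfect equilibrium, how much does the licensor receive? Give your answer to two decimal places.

In a stationary SPE each proposer offers the other exactly their discounted continuation value.
If the licensor keeps x when proposing and the licensee keeps y when proposing, then x = 60 − 0.85y and y = 60 − 0.88x.
Solving: x = 60(1 − 0.85) / (1 − 0.88·0.85) = 9 / 0.252 ≈ 35.7143.
The licensee gets 60 − 35.7143 ≈ 24.2857.

35.71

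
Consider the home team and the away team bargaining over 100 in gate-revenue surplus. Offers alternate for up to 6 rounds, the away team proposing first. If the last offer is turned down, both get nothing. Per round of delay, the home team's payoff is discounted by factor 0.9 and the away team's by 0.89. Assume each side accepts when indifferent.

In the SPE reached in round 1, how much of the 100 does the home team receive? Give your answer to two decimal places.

Round 6 (the home team proposes): rejection yields 0 for the away team; the home team offers 0 and keeps 100.
Round 5 (the away team proposes): the home team can get 100 next round, worth 0.9 × 100 = 90 now; the away team offers that and keeps 10.
Round 4 (the home team proposes): the away team can get 10 next round, worth 0.89 × 10 = 8.9 now; the home team offers that and keeps 91.1.
Round 3 (the away team proposes): the home team can get 91.1 next round, worth 0.9 × 91.1 = 81.99 now; the away team offers that and keeps 18.01.
Round 2 (the home team proposes): the away team can get 18.01 next round, worth 0.89 × 18.01 = 16.0289 now. The home team offers 16.0289 and keeps 100 − 16.0289 = 83.9711.
Round 1 (the away team proposes): the home team can get 83.9711 next round, worth 0.9 × 83.9711 = 75.57399 now. The away team offers 75.57399 and keeps 100 − 75.57399 = 24.42601.

75.57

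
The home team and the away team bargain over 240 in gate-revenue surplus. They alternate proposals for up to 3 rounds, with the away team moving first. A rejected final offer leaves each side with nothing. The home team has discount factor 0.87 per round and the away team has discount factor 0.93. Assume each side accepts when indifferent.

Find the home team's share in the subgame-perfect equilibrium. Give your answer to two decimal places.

Round 3 (the away team proposes): the home team will accept anything ≥ 0, so the away team offers 0 and keeps 240.
Round 2 (the home team proposes): the away team can get 240 next round, worth 0.93 × 240 = 223.2 now; the home team offers that and keeps 16.8.
Round 1 (the away team proposes): the home team can get 16.8 next round, worth 0.87 × 16.8 = 14.616 now, so the away team offers 14.616, keeping 225.384.

14.62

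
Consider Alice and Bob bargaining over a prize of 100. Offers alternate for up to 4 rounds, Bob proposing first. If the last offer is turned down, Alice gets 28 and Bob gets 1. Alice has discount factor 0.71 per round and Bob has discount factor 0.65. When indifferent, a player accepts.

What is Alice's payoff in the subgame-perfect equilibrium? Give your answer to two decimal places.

Round 4 (Alice proposes): Bob gets 1 if talks fail, so Alice offers 1 and keeps 99.
Round 3 (Bob proposes): Alice can get 99 next round, worth 0.71 × 99 = 70.29 now, so Bob offers 70.29, keeping 29.71.
Round 2 (Alice proposes): Bob can get 29.71 next round, worth 0.65 × 29.71 = 19.3115 now. Alice offers 19.3115 and keeps 100 − 19.3115 = 80.6885.
Round 1 (Bob proposes): Alice can get 80.6885 next round, worth 0.71 × 80.6885 = 57.288835 now. Bob offers 57.288835 and keeps 100 − 57.288835 = 42.711165.

57.29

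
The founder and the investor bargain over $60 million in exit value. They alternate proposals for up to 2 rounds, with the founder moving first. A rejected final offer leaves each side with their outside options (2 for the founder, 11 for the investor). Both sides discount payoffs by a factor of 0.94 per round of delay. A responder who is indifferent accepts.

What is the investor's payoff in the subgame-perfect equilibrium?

54.52

Round 2 (the investor proposes): the founder gets 2 if talks fail, so the investor offers 2 and keeps 58.
Round 1 (the founder proposes): the investor can get 58 next round, worth 0.94 × 58 = 54.52 now. The founder offers 54.52 and keeps 60 − 54.52 = 5.48.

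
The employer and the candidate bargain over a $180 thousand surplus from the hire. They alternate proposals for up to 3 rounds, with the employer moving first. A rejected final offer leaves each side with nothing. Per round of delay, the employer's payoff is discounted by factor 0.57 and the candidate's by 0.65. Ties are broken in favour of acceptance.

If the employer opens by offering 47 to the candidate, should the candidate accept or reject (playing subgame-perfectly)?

Reject

Work out the candidate's continuation value if the offer is rejected.
Round 3 (the employer proposes): rejection yields 0 for the candidate; the employer offers 0 and keeps 180.
Round 2 (the candidate proposes): the employer can get 180 next round, worth 0.57 × 180 = 102.6 now. The candidate offers 102.6 and keeps 180 − 102.6 = 77.4.
So by rejecting in round 1, the candidate gets 77.4 next round, worth 0.65 × 77.4 = 50.31 now.
Offer 47 < 50.31, so the candidate rejects.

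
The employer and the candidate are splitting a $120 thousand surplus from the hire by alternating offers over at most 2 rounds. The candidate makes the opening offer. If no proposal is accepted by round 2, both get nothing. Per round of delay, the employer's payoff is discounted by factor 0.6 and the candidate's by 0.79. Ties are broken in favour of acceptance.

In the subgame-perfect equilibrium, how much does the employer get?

72

Solve by backward induction from round 2.
Round 2 (the employer proposes): the candidate will accept anything ≥ 0, so the employer offers 0 and keeps 120.
Round 1 (the candidate proposes): the employer can get 120 next round, worth 0.6 × 120 = 72 now; the candidate offers that and keeps 48.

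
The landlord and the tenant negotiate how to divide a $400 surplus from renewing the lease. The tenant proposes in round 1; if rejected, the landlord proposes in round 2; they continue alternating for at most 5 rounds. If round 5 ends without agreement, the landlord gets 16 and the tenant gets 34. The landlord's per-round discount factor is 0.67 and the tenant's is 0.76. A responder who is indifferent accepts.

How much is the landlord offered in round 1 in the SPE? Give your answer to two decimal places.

Round 5 (the tenant proposes): the landlord gets 16 if talks fail, so the tenant offers 16 and keeps 384.
Round 4 (the landlord proposes): the tenant can get 384 next round, worth 0.76 × 384 = 291.84 now, so the landlord offers 291.84, keeping 108.16.
Round 3 (the tenant proposes): the landlord can get 108.16 next round, worth 0.67 × 108.16 = 72.4672 now; the tenant offers that and keeps 327.5328.
Round 2 (the landlord proposes): the tenant can get 327.5328 next round, worth 0.76 × 327.5328 = 248.924928 now, so the landlord offers 248.924928, keeping 151.075072.
Round 1 (the tenant proposes): the landlord can get 151.075072 next round, worth 0.67 × 151.075072 = 101.22029824 now. The tenant offers 101.22029824 and keeps 400 − 101.22029824 = 298.77970176.

101.22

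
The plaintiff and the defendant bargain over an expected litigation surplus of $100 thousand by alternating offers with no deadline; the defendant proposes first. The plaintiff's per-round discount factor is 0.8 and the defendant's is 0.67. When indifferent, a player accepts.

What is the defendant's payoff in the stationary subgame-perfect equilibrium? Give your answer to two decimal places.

In a stationary SPE each proposer offers the other exactly their discounted continuation value.
If the defendant keeps x when proposing and the plaintiff keeps y when proposing, then x = 100 − 0.8y and y = 100 − 0.67x.
Solving: x = 100(1 − 0.8) / (1 − 0.67·0.8) = 20 / 0.464 ≈ 43.1034.
The plaintiff gets 100 − 43.1034 ≈ 56.8966.

43.10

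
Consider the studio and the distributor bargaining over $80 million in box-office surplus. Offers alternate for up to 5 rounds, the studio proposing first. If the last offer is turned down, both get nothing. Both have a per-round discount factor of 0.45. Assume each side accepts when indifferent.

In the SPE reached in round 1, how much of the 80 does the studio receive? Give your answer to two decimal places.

56.19

Round 5 (the studio proposes): the distributor will accept anything ≥ 0, so the studio offers 0 and keeps 80.
Round 4 (the distributor proposes): the studio can get 80 next round, worth 0.45 × 80 = 36 now. The distributor offers 36 and keeps 80 − 36 = 44.
Round 3 (the studio proposes): the distributor can get 44 next round, worth 0.45 × 44 = 19.8 now; the studio offers that and keeps 60.2.
Round 2 (the distributor proposes): the studio can get 60.2 next round, worth 0.45 × 60.2 = 27.09 now; the distributor offers that and keeps 52.91.
Round 1 (the studio proposes): the distributor can get 52.91 next round, worth 0.45 × 52.91 = 23.8095 now; the studio offers that and keeps 56.1905.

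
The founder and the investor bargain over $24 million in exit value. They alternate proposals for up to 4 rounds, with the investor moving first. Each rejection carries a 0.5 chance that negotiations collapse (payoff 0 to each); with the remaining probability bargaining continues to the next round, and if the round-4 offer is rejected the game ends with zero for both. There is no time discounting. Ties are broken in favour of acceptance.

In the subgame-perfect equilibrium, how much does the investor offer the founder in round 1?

By backward induction:
Round 4 (the founder proposes): the investor will accept anything ≥ 0, so the founder offers 0 and keeps 24.
Round 3 (the investor proposes): rejecting gives the founder an expected 0.5 × 24 = 12, so the investor offers 12, keeping 12.
Round 2 (the founder proposes): rejecting gives the investor an expected 0.5 × 12 = 6. The founder offers 6 and keeps 24 − 6 = 18.
Round 1 (the investor proposes): rejecting gives the founder an expected 0.5 × 18 = 9; the investor offers that and keeps 15.

9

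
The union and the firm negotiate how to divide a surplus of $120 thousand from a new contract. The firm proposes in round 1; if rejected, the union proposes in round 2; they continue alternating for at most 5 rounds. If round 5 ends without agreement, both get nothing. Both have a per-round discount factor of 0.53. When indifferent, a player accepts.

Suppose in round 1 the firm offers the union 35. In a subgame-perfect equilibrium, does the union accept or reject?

Reject

Work out the union's continuation value if the offer is rejected.
Round 5 (the firm proposes): the union will accept anything ≥ 0, so the firm offers 0 and keeps 120.
Round 4 (the union proposes): the firm can get 120 next round, worth 0.53 × 120 = 63.6 now. The union offers 63.6 and keeps 120 − 63.6 = 56.4.
Round 3 (the firm proposes): the union can get 56.4 next round, worth 0.53 × 56.4 = 29.892 now. The firm offers 29.892 and keeps 120 − 29.892 = 90.108.
Round 2 (the union proposes): the firm can get 90.108 next round, worth 0.53 × 90.108 = 47.75724 now, so the union offers 47.75724, keeping 72.24276.
So by rejecting in round 1, the union gets 72.24276 next round, worth 0.53 × 72.24276 = 38.2886628 now.
Offer 35 < 38.2886628, so the union rejects.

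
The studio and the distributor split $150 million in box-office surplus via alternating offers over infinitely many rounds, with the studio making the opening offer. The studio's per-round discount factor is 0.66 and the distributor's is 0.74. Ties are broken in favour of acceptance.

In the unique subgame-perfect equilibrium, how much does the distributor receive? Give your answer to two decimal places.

73.77

Let x be the studio's share when the studio proposes and y be the distributor's share when the distributor proposes.
The distributor accepts iff offered ≥ 0.74·y, so x = 150 − 0.74y. Symmetrically y = 150 − 0.66x.
Substituting: x = 150 − 0.74(150 − 0.66x), giving x(1 − 0.66·0.74) = 150(1 − 0.74).
So x = 150 × 0.26 / 0.5116 ≈ 76.2314, and the distributor receives 150 − x ≈ 73.7686.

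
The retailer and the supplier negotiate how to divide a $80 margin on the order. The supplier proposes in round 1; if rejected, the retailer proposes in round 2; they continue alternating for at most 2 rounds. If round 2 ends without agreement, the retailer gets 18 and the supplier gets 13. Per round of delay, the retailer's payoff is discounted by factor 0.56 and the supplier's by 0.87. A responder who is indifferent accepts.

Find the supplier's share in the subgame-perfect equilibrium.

By backward induction:
Round 2 (the retailer proposes): the supplier gets 13 if talks fail, so the retailer offers 13 and keeps 67.
Round 1 (the supplier proposes): the retailer can get 67 next round, worth 0.56 × 67 = 37.52 now. The supplier offers 37.52 and keeps 80 − 37.52 = 42.48.

42.48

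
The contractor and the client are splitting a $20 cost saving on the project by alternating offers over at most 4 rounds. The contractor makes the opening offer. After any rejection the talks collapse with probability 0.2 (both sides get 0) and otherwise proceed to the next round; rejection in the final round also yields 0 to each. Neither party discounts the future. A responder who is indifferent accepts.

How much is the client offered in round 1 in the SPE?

13.44

Round 4 (the client proposes): the contractor will accept anything ≥ 0, so the client offers 0 and keeps 20.
Round 3 (the contractor proposes): rejecting gives the client an expected 0.8 × 20 = 16; the contractor offers that and keeps 4.
Round 2 (the client proposes): rejecting gives the contractor an expected 0.8 × 4 = 3.2. The client offers 3.2 and keeps 20 − 3.2 = 16.8.
Round 1 (the contractor proposes): rejecting gives the client an expected 0.8 × 16.8 = 13.44; the contractor offers that and keeps 6.56.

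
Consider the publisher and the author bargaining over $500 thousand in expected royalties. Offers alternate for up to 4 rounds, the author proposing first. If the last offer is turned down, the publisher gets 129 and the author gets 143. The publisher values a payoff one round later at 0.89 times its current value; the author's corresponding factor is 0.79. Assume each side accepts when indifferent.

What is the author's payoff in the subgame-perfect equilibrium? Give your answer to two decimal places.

183.15

Round 4 (the publisher proposes): the author gets 143 if talks fail, so the publisher offers 143 and keeps 357.
Round 3 (the author proposes): the publisher can get 357 next round, worth 0.89 × 357 = 317.73 now. The author offers 317.73 and keeps 500 − 317.73 = 182.27.
Round 2 (the publisher proposes): the author can get 182.27 next round, worth 0.79 × 182.27 = 143.9933 now. The publisher offers 143.9933 and keeps 500 − 143.9933 = 356.0067.
Round 1 (the author proposes): the publisher can get 356.0067 next round, worth 0.89 × 356.0067 = 316.845963 now, so the author offers 316.845963, keeping 183.154037.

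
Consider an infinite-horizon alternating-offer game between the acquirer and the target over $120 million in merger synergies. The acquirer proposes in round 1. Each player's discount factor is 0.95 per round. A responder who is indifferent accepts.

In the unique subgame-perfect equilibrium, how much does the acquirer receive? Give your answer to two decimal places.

In a stationary SPE each proposer offers the other exactly their discounted continuation value.
If the acquirer keeps x when proposing and the target keeps y when proposing, then x = 120 − 0.95y and y = 120 − 0.95x.
Solving: x = 120(1 − 0.95) / (1 − 0.95·0.95) = 6 / 0.0975 ≈ 61.5385.
The target gets 120 − 61.5385 ≈ 58.4615.

61.54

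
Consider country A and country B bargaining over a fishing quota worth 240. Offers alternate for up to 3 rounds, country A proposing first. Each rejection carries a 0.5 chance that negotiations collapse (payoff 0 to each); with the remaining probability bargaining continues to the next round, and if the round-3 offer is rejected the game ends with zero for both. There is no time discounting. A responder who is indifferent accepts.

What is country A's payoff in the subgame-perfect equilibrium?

By backward induction:
Round 3 (country A proposes): country B will accept anything ≥ 0, so country A offers 0 and keeps 240.
Round 2 (country B proposes): rejecting gives country A an expected 0.5 × 240 = 120; country B offers that and keeps 120.
Round 1 (country A proposes): rejecting gives country B an expected 0.5 × 120 = 60; country A offers that and keeps 180.

180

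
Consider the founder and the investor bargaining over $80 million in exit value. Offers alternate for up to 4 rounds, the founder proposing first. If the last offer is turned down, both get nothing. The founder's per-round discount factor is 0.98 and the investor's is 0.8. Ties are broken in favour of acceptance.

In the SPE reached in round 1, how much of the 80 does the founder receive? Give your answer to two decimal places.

28.54

Round 4 (the investor proposes): rejection yields 0 for the founder; the investor offers 0 and keeps 80.
Round 3 (the founder proposes): the investor can get 80 next round, worth 0.8 × 80 = 64 now, so the founder offers 64, keeping 16.
Round 2 (the investor proposes): the founder can get 16 next round, worth 0.98 × 16 = 15.68 now; the investor offers that and keeps 64.32.
Round 1 (the founder proposes): the investor can get 64.32 next round, worth 0.8 × 64.32 = 51.456 now. The founder offers 51.456 and keeps 80 − 51.456 = 28.544.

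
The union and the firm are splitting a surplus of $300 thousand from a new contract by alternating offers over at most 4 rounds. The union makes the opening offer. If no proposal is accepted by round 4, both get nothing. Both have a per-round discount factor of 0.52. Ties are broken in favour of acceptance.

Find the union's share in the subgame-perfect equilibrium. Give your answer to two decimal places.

182.94

Work backward from the last round.
Round 4 (the firm proposes): the union will accept anything ≥ 0, so the firm offers 0 and keeps 300.
Round 3 (the union proposes): the firm can get 300 next round, worth 0.52 × 300 = 156 now. The union offers 156 and keeps 300 − 156 = 144.
Round 2 (the firm proposes): the union can get 144 next round, worth 0.52 × 144 = 74.88 now; the firm offers that and keeps 225.12.
Round 1 (the union proposes): the firm can get 225.12 next round, worth 0.52 × 225.12 = 117.0624 now, so the union offers 117.0624, keeping 182.9376.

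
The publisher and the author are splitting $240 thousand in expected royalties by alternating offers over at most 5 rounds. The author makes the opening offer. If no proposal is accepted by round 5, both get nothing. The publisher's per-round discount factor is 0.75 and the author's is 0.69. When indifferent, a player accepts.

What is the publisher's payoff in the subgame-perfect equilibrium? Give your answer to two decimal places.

84.68

By backward induction:
Round 5 (the author proposes): the publisher will accept anything ≥ 0, so the author offers 0 and keeps 240.
Round 4 (the publisher proposes): the author can get 240 next round, worth 0.69 × 240 = 165.6 now, so the publisher offers 165.6, keeping 74.4.
Round 3 (the author proposes): the publisher can get 74.4 next round, worth 0.75 × 74.4 = 55.8 now, so the author offers 55.8, keeping 184.2.
Round 2 (the publisher proposes): the author can get 184.2 next round, worth 0.69 × 184.2 = 127.098 now, so the publisher offers 127.098, keeping 112.902.
Round 1 (the author proposes): the publisher can get 112.902 next round, worth 0.75 × 112.902 = 84.6765 now, so the author offers 84.6765, keeping 155.3235.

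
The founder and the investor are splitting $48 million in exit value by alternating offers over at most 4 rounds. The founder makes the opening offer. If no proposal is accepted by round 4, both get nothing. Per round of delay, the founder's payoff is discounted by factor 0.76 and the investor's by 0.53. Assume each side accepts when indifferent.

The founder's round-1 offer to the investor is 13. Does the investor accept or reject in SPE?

Round 4 (the investor proposes): the founder will accept anything ≥ 0, so the investor offers 0 and keeps 48.
Round 3 (the founder proposes): the investor can get 48 next round, worth 0.53 × 48 = 25.44 now, so the founder offers 25.44, keeping 22.56.
Round 2 (the investor proposes): the founder can get 22.56 next round, worth 0.76 × 22.56 = 17.1456 now; the investor offers that and keeps 30.8544.
So by rejecting in round 1, the investor gets 30.8544 next round, worth 0.53 × 30.8544 = 16.352832 now.
Offer 13 < 16.352832, so the investor rejects.

Reject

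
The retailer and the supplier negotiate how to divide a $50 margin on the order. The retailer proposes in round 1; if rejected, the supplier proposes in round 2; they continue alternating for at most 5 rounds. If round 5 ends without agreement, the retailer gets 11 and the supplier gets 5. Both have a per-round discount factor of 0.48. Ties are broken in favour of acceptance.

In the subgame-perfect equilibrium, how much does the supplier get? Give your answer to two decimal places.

15.62

Round 5 (the retailer proposes): the supplier gets 5 if talks fail, so the retailer offers 5 and keeps 45.
Round 4 (the supplier proposes): the retailer can get 45 next round, worth 0.48 × 45 = 21.6 now. The supplier offers 21.6 and keeps 50 − 21.6 = 28.4.
Round 3 (the retailer proposes): the supplier can get 28.4 next round, worth 0.48 × 28.4 = 13.632 now; the retailer offers that and keeps 36.368.
Round 2 (the supplier proposes): the retailer can get 36.368 next round, worth 0.48 × 36.368 = 17.45664 now, so the supplier offers 17.45664, keeping 32.54336.
Round 1 (the retailer proposes): the supplier can get 32.54336 next round, worth 0.48 × 32.54336 = 15.6208128 now; the retailer offers that and keeps 34.3791872.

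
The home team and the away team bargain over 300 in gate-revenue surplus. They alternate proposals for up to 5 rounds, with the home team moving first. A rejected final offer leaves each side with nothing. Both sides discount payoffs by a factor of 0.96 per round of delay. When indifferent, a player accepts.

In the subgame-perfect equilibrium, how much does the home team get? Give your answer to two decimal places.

277.86

Round 5 (the home team proposes): rejection yields 0 for the away team; the home team offers 0 and keeps 300.
Round 4 (the away team proposes): the home team can get 300 next round, worth 0.96 × 300 = 288 now; the away team offers that and keeps 12.
Round 3 (the home team proposes): the away team can get 12 next round, worth 0.96 × 12 = 11.52 now. The home team offers 11.52 and keeps 300 − 11.52 = 288.48.
Round 2 (the away team proposes): the home team can get 288.48 next round, worth 0.96 × 288.48 = 276.9408 now. The away team offers 276.9408 and keeps 300 − 276.9408 = 23.0592.
Round 1 (the home team proposes): the away team can get 23.0592 next round, worth 0.96 × 23.0592 = 22.136832 now, so the home team offers 22.136832, keeping 277.863168.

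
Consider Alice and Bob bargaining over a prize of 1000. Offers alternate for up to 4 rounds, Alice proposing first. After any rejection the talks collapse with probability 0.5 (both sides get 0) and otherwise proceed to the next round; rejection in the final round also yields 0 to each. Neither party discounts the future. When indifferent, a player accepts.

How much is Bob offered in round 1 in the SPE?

375

By backward induction:
Round 4 (Bob proposes): rejection yields 0 for Alice; Bob offers 0 and keeps 1000.
Round 3 (Alice proposes): rejecting gives Bob an expected 0.5 × 1000 = 500; Alice offers that and keeps 500.
Round 2 (Bob proposes): rejecting gives Alice an expected 0.5 × 500 = 250, so Bob offers 250, keeping 750.
Round 1 (Alice proposes): rejecting gives Bob an expected 0.5 × 750 = 375, so Alice offers 375, keeping 625.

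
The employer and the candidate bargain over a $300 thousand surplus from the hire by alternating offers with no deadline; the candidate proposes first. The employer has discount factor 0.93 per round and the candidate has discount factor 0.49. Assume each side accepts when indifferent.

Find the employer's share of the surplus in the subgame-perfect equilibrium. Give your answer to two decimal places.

Let x be the candidate's share when the candidate proposes and y be the employer's share when the employer proposes.
The employer accepts iff offered ≥ 0.93·y, so x = 300 − 0.93y. Symmetrically y = 300 − 0.49x.
Substituting: x = 300 − 0.93(300 − 0.49x), giving x(1 − 0.49·0.93) = 300(1 − 0.93).
So x = 300 × 0.07 / 0.5443 ≈ 38.5817, and the employer receives 300 − x ≈ 261.4183.

261.42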